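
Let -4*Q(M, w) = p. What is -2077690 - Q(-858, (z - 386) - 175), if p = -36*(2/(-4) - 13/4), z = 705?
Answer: -8310625/4 ≈ -2.0777e+6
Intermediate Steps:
p = 135 (p = -36*(2*(-¼) - 13*¼) = -36*(-½ - 13/4) = -36*(-15/4) = 135)
Q(M, w) = -135/4 (Q(M, w) = -¼*135 = -135/4)
-2077690 - Q(-858, (z - 386) - 175) = -2077690 - 1*(-135/4) = -2077690 + 135/4 = -8310625/4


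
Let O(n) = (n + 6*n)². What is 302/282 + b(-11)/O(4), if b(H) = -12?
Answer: 29173/27636 ≈ 1.0556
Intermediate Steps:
O(n) = 49*n² (O(n) = (7*n)² = 49*n²)
302/282 + b(-11)/O(4) = 302/282 - 12/(49*4²) = 302*(1/282) - 12/(49*16) = 151/141 - 12/784 = 151/141 - 12*1/784 = 151/141 - 3/196 = 29173/27636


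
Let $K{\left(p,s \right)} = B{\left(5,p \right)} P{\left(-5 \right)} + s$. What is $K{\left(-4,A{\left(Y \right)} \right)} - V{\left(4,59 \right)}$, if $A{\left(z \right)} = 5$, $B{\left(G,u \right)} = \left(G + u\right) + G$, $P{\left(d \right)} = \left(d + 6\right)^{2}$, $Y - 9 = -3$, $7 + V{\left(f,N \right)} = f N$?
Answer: $-218$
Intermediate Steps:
$V{\left(f,N \right)} = -7 + N f$ ($V{\left(f,N \right)} = -7 + f N = -7 + N f$)
$Y = 6$ ($Y = 9 - 3 = 6$)
$P{\left(d \right)} = \left(6 + d\right)^{2}$
$B{\left(G,u \right)} = u + 2 G$
$K{\left(p,s \right)} = 10 + p + s$ ($K{\left(p,s \right)} = \left(p + 2 \cdot 5\right) \left(6 - 5\right)^{2} + s = \left(p + 10\right) 1^{2} + s = \left(10 + p\right) 1 + s = \left(10 + p\right) + s = 10 + p + s$)
$K{\left(-4,A{\left(Y \right)} \right)} - V{\left(4,59 \right)} = \left(10 - 4 + 5\right) - \left(-7 + 59 \cdot 4\right) = 11 - \left(-7 + 236\right) = 11 - 229 = -218$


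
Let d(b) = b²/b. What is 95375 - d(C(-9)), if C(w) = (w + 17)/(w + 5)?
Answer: 95377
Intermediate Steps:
C(w) = (17 + w)/(5 + w)
d(b) = b
95375 - d(C(-9)) = 95375 - (17 - 9)/(5 - 9) = 95375 - 8/(-4) = 95375 - (-1)*8/4 = 95375 - 1*(-2) = 95375 + 2 = 95377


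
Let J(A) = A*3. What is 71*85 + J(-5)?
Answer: 6020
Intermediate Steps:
J(A) = 3*A
71*85 + J(-5) = 71*85 + 3*(-5) = 6035 - 15 = 6020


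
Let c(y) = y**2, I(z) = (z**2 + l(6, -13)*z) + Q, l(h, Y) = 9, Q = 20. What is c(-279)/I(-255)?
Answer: 77841/62750 ≈ 1.2405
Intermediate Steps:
I(z) = 20 + z**2 + 9*z (I(z) = (z**2 + 9*z) + 20 = 20 + z**2 + 9*z)
c(-279)/I(-255) = (-279)**2/(20 + (-255)**2 + 9*(-255)) = 77841/(20 + 65025 - 2295) = 77841/62750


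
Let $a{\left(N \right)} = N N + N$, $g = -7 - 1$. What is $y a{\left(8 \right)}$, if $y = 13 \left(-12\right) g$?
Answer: $89856$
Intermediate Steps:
$g = -8$
$a{\left(N \right)} = N + N^{2}$ ($a{\left(N \right)} = N^{2} + N = N + N^{2}$)
$y = 1248$ ($y = 13 \left(-12\right) \left(-8\right) = \left(-156\right) \left(-8\right) = 1248$)
$y a{\left(8 \right)} = 1248 \cdot 8 \left(1 + 8\right) = 1248 \cdot 8 \cdot 9 = 1248 \cdot 72 = 89856$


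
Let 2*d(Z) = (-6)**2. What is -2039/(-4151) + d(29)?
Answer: 76757/4151 ≈ 18.491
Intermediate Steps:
d(Z) = 18 (d(Z) = (1/2)*(-6)**2 = (1/2)*36 = 18)
-2039/(-4151) + d(29) = -2039/(-4151) + 18 = -2039*(-1/4151) + 18 = 2039/4151 + 18 = 76757/4151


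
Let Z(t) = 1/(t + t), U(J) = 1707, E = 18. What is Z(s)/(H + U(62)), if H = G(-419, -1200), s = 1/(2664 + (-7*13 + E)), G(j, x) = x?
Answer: 2591/1014 ≈ 2.5552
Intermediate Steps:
s = 1/2591 (s = 1/(2664 + (-7*13 + 18)) = 1/(2664 + (-91 + 18)) = 1/(2664 - 73) = 1/2591 ≈ 0.00038595)
H = -1200
Z(t) = 1/(2*t)
Z(s)/(H + U(62)) = (1/(2*(1/2591)))/(-1200 + 1707) = ((1/2)*2591)/507 = (2591/2)*(1/507) = 2591/1014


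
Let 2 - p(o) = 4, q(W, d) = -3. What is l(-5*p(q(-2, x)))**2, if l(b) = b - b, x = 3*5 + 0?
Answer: 0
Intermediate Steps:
x = 15 (x = 15 + 0 = 15)
p(o) = -2 (p(o) = 2 - 1*4 = 2 - 4 = -2)
l(b) = 0
l(-5*p(q(-2, x)))**2 = 0**2 = 0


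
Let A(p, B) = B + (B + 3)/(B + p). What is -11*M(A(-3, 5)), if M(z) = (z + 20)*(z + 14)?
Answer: -7337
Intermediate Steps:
A(p, B) = B + (3 + B)/(B + p)
M(z) = (14 + z)*(20 + z) (M(z) = (20 + z)*(14 + z) = (14 + z)*(20 + z))
-11*M(A(-3, 5)) = -11*(280 + ((3 + 5 + 5² + 5*(-3))/(5 - 3))² + 34*((3 + 5 + 5² + 5*(-3))/(5 - 3))) = -11*(280 + ((3 + 5 + 25 - 15)/2)² + 34*((3 + 5 + 25 - 15)/2)) = -11*(280 + ((½)*18)² + 34*((½)*18)) = -11*(280 + 9² + 34*9) = -11*(280 + 81 + 306) = -11*667 = -7337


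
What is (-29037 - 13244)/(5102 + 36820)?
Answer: -42281/41922 ≈ -1.0086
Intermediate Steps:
(-29037 - 13244)/(5102 + 36820) = -42281/41922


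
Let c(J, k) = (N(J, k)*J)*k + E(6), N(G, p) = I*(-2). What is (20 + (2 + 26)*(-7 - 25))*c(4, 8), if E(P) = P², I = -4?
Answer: -255792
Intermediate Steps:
N(G, p) = 8 (N(G, p) = -4*(-2) = 8)
c(J, k) = 36 + 8*J*k (c(J, k) = (8*J)*k + 6² = 8*J*k + 36 = 36 + 8*J*k)
(20 + (2 + 26)*(-7 - 25))*c(4, 8) = (20 + (2 + 26)*(-7 - 25))*(36 + 8*4*8) = (20 + 28*(-32))*(36 + 256) = (20 - 896)*292 = -876*292 = -255792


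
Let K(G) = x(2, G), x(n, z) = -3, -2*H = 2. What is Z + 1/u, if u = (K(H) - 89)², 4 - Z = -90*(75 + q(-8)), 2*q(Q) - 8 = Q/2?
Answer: 58689377/8464 ≈ 6934.0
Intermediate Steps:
H = -1 (H = -½*2 = -1)
K(G) = -3
q(Q) = 4 + Q/4 (q(Q) = 4 + (Q/2)/2 = 4 + Q/4)
Z = 6934 (Z = 4 - (-90)*(75 + (4 + (¼)*(-8))) = 4 - (-90)*(75 + (4 - 2)) = 4 - (-90)*(75 + 2) = 4 - (-90)*77 = 4 - 1*(-6930) = 4 + 6930 = 6934)
u = 8464 (u = (-3 - 89)² = (-92)² = 8464)
Z + 1/u = 6934 + 1/8464 = 58689377/8464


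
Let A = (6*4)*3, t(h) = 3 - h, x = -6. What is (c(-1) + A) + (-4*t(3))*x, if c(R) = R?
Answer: 71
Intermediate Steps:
A = 72 (A = 24*3 = 72)
(c(-1) + A) + (-4*t(3))*x = (-1 + 72) - 4*(3 - 1*3)*(-6) = 71 - 4*(3 - 3)*(-6) = 71 - 4*0*(-6) = 71 + 0*(-6) = 71 + 0 = 71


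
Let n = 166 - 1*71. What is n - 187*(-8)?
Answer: 1591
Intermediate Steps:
n = 95 (n = 166 - 71 = 95)
n - 187*(-8) = 95 - 187*(-8) = 95 + 1496 = 1591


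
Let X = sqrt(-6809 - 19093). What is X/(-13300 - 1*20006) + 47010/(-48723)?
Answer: -15670/16241 - I*sqrt(2878)/11102 ≈ -0.96484 - 0.0048322*I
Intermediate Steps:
X = 3*I*sqrt(2878) (X = sqrt(-25902) = 3*I*sqrt(2878) ≈ 160.94*I)
X/(-13300 - 1*20006) + 47010/(-48723) = (3*I*sqrt(2878))/(-13300 - 1*20006) + 47010/(-48723) = (3*I*sqrt(2878))/(-13300 - 20006) + 47010*(-1/48723) = (3*I*sqrt(2878))/(-33306) - 15670/16241 = (3*I*sqrt(2878))*(-1/33306) - 15670/16241 = -I*sqrt(2878)/11102 - 15670/16241 = -15670/16241 - I*sqrt(2878)/11102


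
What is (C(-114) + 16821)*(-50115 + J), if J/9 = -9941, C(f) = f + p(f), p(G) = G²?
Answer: -4146063552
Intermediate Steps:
C(f) = f + f²
J = -89469 (J = 9*(-9941) = -89469)
(C(-114) + 16821)*(-50115 + J) = (-114*(1 - 114) + 16821)*(-50115 - 89469) = (-114*(-113) + 16821)*(-139584) = (12882 + 16821)*(-139584) = 29703*(-139584) = -4146063552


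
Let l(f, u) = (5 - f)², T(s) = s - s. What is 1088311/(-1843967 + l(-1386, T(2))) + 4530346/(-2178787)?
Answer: 1959325982513/198082241318 ≈ 9.8915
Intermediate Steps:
T(s) = 0
1088311/(-1843967 + l(-1386, T(2))) + 4530346/(-2178787) = 1088311/(-1843967 + (-5 - 1386)²) + 4530346/(-2178787) = 1088311/(-1843967 + (-1391)²) + 4530346*(-1/2178787) = 1088311/(-1843967 + 1934881) - 4530346/2178787 = 1088311/90914 - 4530346/2178787 = 1959325982513/198082241318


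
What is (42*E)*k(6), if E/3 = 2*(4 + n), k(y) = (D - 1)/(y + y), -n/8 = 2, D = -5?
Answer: 1512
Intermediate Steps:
n = -16 (n = -8*2 = -16)
k(y) = -3/y (k(y) = (-5 - 1)/(y + y) = -6*1/(2*y) = -3/y)
E = -72 (E = 3*(2*(4 - 16)) = 3*(2*(-12)) = 3*(-24) = -72)
(42*E)*k(6) = (42*(-72))*(-3/6) = -(-9072)/6 = -3024*(-½) = 1512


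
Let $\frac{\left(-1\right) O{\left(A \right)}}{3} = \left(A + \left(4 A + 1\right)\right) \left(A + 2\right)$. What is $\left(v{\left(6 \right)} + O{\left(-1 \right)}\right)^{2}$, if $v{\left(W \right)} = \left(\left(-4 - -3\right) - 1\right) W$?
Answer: $0$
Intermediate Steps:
$v{\left(W \right)} = - 2 W$ ($v{\left(W \right)} = \left(\left(-4 + 3\right) - 1\right) W = \left(-1 - 1\right) W = - 2 W$)
$O{\left(A \right)} = - 3 \left(1 + 5 A\right) \left(2 + A\right)$ ($O{\left(A \right)} = - 3 \left(A + \left(4 A + 1\right)\right) \left(A + 2\right) = - 3 \left(A + \left(1 + 4 A\right)\right) \left(2 + A\right) = - 3 \left(1 + 5 A\right) \left(2 + A\right)$)
$\left(v{\left(6 \right)} + O{\left(-1 \right)}\right)^{2} = \left(\left(-2\right) 6 - \left(-27 + 15\right)\right)^{2} = \left(-12 - -12\right)^{2} = \left(-12 + 12\right)^{2} = 0^{2} = 0$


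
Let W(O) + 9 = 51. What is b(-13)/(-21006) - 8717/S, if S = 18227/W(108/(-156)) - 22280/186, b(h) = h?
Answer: -8829740489/318261906 ≈ -27.744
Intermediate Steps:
W(O) = 42 (W(O) = -9 + 51 = 42)
S = 136359/434 (S = 18227/42 - 22280/186 = 18227*(1/42) - 22280*1/186 = 18227/42 - 11140/93 = 136359/434 ≈ 314.19)
b(-13)/(-21006) - 8717/S = -13/(-21006) - 8717/136359/434 = -13*(-1/21006) - 8717*434/136359 = 13/21006 - 3783178/136359 = -8829740489/318261906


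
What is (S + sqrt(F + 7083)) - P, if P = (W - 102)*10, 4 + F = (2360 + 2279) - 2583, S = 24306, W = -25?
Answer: 25576 + 3*sqrt(1015) ≈ 25672.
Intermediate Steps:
F = 2052 (F = -4 + ((2360 + 2279) - 2583) = -4 + (4639 - 2583) = -4 + 2056 = 2052)
P = -1270 (P = (-25 - 102)*10 = -127*10 = -1270)
(S + sqrt(F + 7083)) - P = (24306 + sqrt(2052 + 7083)) - 1*(-1270) = (24306 + sqrt(9135)) + 1270 = (24306 + 3*sqrt(1015)) + 1270 = 25576 + 3*sqrt(1015)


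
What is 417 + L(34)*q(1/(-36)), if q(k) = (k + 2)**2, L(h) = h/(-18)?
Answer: 4778191/11664 ≈ 409.65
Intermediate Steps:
L(h) = -h/18 (L(h) = h*(-1/18) = -h/18)
q(k) = (2 + k)**2
417 + L(34)*q(1/(-36)) = 417 + (-1/18*34)*(2 + 1/(-36))**2 = 417 - 17*(2 - 1/36)**2/9 = 417 - 17*(71/36)**2/9 = 417 - 17/9*5041/1296 = 417 - 85697/11664 = 4778191/11664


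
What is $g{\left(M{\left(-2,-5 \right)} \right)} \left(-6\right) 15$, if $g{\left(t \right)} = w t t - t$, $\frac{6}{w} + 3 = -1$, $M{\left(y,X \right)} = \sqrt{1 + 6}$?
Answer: $945 + 90 \sqrt{7} \approx 1183.1$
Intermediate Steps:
$M{\left(y,X \right)} = \sqrt{7}$
$w = - \frac{3}{2}$ ($w = \frac{6}{-3 - 1} = \frac{6}{-4} = 6 \left(- \frac{1}{4}\right) = - \frac{3}{2} \approx -1.5$)
$g{\left(t \right)} = - t - \frac{3 t^{2}}{2}$ ($g{\left(t \right)} = - \frac{3 t}{2} t - t = - \frac{3 t^{2}}{2} - t = - t - \frac{3 t^{2}}{2}$)
$g{\left(M{\left(-2,-5 \right)} \right)} \left(-6\right) 15 = \frac{\sqrt{7} \left(-2 - 3 \sqrt{7}\right)}{2} \left(-6\right) 15 = - 3 \sqrt{7} \left(-2 - 3 \sqrt{7}\right) 15 = - 45 \sqrt{7} \left(-2 - 3 \sqrt{7}\right)$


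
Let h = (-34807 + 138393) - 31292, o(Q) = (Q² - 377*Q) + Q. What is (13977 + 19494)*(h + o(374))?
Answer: 2394716166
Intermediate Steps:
o(Q) = Q² - 376*Q
h = 72294 (h = 103586 - 31292 = 72294)
(13977 + 19494)*(h + o(374)) = (13977 + 19494)*(72294 + 374*(-376 + 374)) = 33471*(72294 + 374*(-2)) = 33471*(72294 - 748) = 33471*71546 = 2394716166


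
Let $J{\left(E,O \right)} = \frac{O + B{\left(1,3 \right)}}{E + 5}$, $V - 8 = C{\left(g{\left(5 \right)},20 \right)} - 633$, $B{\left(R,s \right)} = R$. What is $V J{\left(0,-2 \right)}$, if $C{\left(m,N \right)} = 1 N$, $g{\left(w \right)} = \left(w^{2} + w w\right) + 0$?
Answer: $121$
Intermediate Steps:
$g{\left(w \right)} = 2 w^{2}$ ($g{\left(w \right)} = \left(w^{2} + w^{2}\right) + 0 = 2 w^{2} + 0 = 2 w^{2}$)
$C{\left(m,N \right)} = N$
$V = -605$ ($V = 8 + \left(20 - 633\right) = 8 - 613 = -605$)
$J{\left(E,O \right)} = \frac{1 + O}{5 + E}$ ($J{\left(E,O \right)} = \frac{O + 1}{E + 5} = \frac{1 + O}{5 + E}$)
$V J{\left(0,-2 \right)} = - 605 \frac{1 - 2}{5 + 0} = - 605 \cdot \frac{1}{5} \left(-1\right) = \left(-605\right) \left(- \frac{1}{5}\right) = 121$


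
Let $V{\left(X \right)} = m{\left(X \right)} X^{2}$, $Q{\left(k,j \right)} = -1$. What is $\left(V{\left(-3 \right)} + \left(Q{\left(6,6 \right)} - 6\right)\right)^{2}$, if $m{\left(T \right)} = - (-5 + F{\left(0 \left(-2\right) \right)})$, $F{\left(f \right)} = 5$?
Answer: $49$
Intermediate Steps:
$m{\left(T \right)} = 0$ ($m{\left(T \right)} = - (-5 + 5) = \left(-1\right) 0 = 0$)
$V{\left(X \right)} = 0$ ($V{\left(X \right)} = 0 X^{2} = 0$)
$\left(V{\left(-3 \right)} + \left(Q{\left(6,6 \right)} - 6\right)\right)^{2} = \left(0 - 7\right)^{2} = \left(-7\right)^{2} = 49$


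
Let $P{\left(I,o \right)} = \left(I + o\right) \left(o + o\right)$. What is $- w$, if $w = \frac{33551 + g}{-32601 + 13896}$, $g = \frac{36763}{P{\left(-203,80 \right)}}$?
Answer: $\frac{660246917}{368114400} \approx 1.7936$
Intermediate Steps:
$P{\left(I,o \right)} = 2 o \left(I + o\right)$ ($P{\left(I,o \right)} = \left(I + o\right) 2 o = 2 o \left(I + o\right)$)
$g = - \frac{36763}{19680}$ ($g = \frac{36763}{2 \cdot 80 \left(-203 + 80\right)} = \frac{36763}{2 \cdot 80 \left(-123\right)} = \frac{36763}{-19680} = 36763 \left(- \frac{1}{19680}\right) = - \frac{36763}{19680} \approx -1.868$)
$w = - \frac{660246917}{368114400}$ ($w = \frac{33551 - \frac{36763}{19680}}{-32601 + 13896} = \frac{660246917}{19680 \left(-18705\right)} = \frac{660246917}{19680} \left(- \frac{1}{18705}\right) = - \frac{660246917}{368114400} \approx -1.7936$)
$- w = \left(-1\right) \left(- \frac{660246917}{368114400}\right) = \frac{660246917}{368114400}$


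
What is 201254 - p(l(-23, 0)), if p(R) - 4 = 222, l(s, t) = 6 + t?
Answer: 201028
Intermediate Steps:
p(R) = 226 (p(R) = 4 + 222 = 226)
201254 - p(l(-23, 0)) = 201254 - 1*226 = 201254 - 226 = 201028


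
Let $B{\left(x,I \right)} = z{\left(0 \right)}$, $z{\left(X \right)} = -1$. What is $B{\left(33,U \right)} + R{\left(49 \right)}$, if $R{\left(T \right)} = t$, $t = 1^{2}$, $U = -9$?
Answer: $0$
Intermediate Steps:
$t = 1$
$B{\left(x,I \right)} = -1$
$R{\left(T \right)} = 1$
$B{\left(33,U \right)} + R{\left(49 \right)} = -1 + 1 = 0$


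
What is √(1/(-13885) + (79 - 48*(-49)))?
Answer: 7*√9564904410/13885 ≈ 49.305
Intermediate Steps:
√(1/(-13885) + (79 - 48*(-49))) = √(-1/13885 + (79 + 2352)) = √(-1/13885 + 2431) = √(33754434/13885) = 7*√9564904410/13885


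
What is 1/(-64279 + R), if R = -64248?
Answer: -1/128527 ≈ -7.7805e-6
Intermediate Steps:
1/(-64279 + R) = 1/(-64279 - 64248) = 1/(-128527) = -1/128527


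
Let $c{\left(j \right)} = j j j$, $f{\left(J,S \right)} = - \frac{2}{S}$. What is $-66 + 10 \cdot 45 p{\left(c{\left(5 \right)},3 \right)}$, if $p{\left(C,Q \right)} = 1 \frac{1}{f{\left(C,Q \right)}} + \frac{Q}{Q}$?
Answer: $-291$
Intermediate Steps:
$c{\left(j \right)} = j^{3}$ ($c{\left(j \right)} = j^{2} j = j^{3}$)
$p{\left(C,Q \right)} = 1 - \frac{Q}{2}$ ($p{\left(C,Q \right)} = 1 \frac{1}{\left(-2\right) \frac{1}{Q}} + \frac{Q}{Q} = 1 \left(- \frac{Q}{2}\right) + 1 = - \frac{Q}{2} + 1 = 1 - \frac{Q}{2}$)
$-66 + 10 \cdot 45 p{\left(c{\left(5 \right)},3 \right)} = -66 + 10 \cdot 45 \left(1 - \frac{3}{2}\right) = -66 + 10 \cdot 45 \left(- \frac{1}{2}\right) = -66 + 10 \left(- \frac{45}{2}\right) = -66 - 225 = -291$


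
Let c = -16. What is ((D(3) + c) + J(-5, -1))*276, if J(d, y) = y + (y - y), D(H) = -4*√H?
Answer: -4692 - 1104*√3 ≈ -6604.2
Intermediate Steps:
J(d, y) = y (J(d, y) = y + 0 = y)
((D(3) + c) + J(-5, -1))*276 = ((-4*√3 - 16) - 1)*276 = ((-16 - 4*√3) - 1)*276 = (-17 - 4*√3)*276 = -4692 - 1104*√3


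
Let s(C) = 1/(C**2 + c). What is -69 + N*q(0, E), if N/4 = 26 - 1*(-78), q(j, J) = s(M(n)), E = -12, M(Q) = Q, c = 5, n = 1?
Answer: 1/3 ≈ 0.33333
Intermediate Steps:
s(C) = 1/(5 + C**2) (s(C) = 1/(C**2 + 5) = 1/(5 + C**2))
q(j, J) = 1/6 (q(j, J) = 1/(5 + 1**2) = 1/(5 + 1) = 1/6)
N = 416 (N = 4*(26 - 1*(-78)) = 4*(26 + 78) = 4*104 = 416)
-69 + N*q(0, E) = -69 + 416*(1/6) = -69 + 208/3 = 1/3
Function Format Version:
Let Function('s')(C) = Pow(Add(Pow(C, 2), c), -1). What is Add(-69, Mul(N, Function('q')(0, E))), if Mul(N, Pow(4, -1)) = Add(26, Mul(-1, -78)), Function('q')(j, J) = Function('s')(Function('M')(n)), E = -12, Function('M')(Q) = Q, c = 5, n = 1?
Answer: Rational(1, 3) ≈ 0.33333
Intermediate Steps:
Function('s')(C) = Pow(Add(5, Pow(C, 2)), -1) (Function('s')(C) = Pow(Add(Pow(C, 2), 5), -1) = Pow(Add(5, Pow(C, 2)), -1))
Function('q')(j, J) = Rational(1, 6) (Function('q')(j, J) = Pow(Add(5, Pow(1, 2)), -1) = Pow(Add(5, 1), -1) = Pow(6, -1) = Rational(1, 6))
N = 416 (N = Mul(4, Add(26, Mul(-1, -78))) = Mul(4, Add(26, 78)) = Mul(4, 104) = 416)
Add(-69, Mul(N, Function('q')(0, E))) = Add(-69, Mul(416, Rational(1, 6))) = Add(-69, Rational(208, 3)) = Rational(1, 3)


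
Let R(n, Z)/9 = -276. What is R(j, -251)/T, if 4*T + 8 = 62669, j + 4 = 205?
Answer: -3312/20887 ≈ -0.15857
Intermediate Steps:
j = 201 (j = -4 + 205 = 201)
R(n, Z) = -2484 (R(n, Z) = 9*(-276) = -2484)
T = 62661/4 (T = -2 + (¼)*62669 = -2 + 62669/4 = 62661/4 ≈ 15665.)
R(j, -251)/T = -2484/62661/4 = -2484*4/62661 = -3312/20887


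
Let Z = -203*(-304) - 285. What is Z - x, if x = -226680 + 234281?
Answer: 53826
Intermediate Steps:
x = 7601
Z = 61427 (Z = 61712 - 285 = 61427)
Z - x = 61427 - 1*7601 = 61427 - 7601 = 53826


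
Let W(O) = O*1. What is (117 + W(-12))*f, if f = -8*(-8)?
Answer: 6720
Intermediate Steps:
W(O) = O
f = 64
(117 + W(-12))*f = (117 - 12)*64 = 105*64 = 6720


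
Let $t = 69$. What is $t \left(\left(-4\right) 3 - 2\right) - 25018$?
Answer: $-25984$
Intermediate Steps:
$t \left(\left(-4\right) 3 - 2\right) - 25018 = 69 \left(\left(-4\right) 3 - 2\right) - 25018 = 69 \left(-12 - 2\right) - 25018 = 69 \left(-14\right) - 25018 = -966 - 25018 = -25984$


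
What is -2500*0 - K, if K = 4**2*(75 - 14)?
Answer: -976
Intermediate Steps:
K = 976 (K = 16*61 = 976)
-2500*0 - K = -2500*0 - 1*976 = 0 - 976 = -976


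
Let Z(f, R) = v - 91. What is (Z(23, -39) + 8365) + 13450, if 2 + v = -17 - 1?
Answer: 21704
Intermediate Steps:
v = -20 (v = -2 + (-17 - 1) = -2 - 18 = -20)
Z(f, R) = -111 (Z(f, R) = -20 - 91 = -111)
(Z(23, -39) + 8365) + 13450 = (-111 + 8365) + 13450 = 8254 + 13450 = 21704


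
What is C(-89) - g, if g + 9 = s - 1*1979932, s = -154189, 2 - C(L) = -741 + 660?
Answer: 2134213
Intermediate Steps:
C(L) = 83 (C(L) = 2 - (-741 + 660) = 2 - 1*(-81) = 2 + 81 = 83)
g = -2134130 (g = -9 + (-154189 - 1*1979932) = -9 + (-154189 - 1979932) = -9 - 2134121 = -2134130)
C(-89) - g = 83 - 1*(-2134130) = 83 + 2134130 = 2134213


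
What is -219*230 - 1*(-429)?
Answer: -49941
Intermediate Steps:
-219*230 - 1*(-429) = -50370 + 429 = -49941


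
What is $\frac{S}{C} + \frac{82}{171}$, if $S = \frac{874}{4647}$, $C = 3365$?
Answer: $\frac{427465388}{891317835} \approx 0.47959$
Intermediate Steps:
$S = \frac{874}{4647}$ ($S = 874 \cdot \frac{1}{4647} = \frac{874}{4647} \approx 0.18808$)
$\frac{S}{C} + \frac{82}{171} = \frac{874}{4647 \cdot 3365} + \frac{82}{171} = \frac{874}{4647} \cdot \frac{1}{3365} + 82 \cdot \frac{1}{171} = \frac{874}{15637155} + \frac{82}{171} = \frac{427465388}{891317835}$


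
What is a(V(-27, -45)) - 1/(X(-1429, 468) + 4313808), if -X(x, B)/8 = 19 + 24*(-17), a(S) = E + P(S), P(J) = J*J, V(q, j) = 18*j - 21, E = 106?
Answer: 2981554185639/4316920 ≈ 6.9067e+5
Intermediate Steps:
V(q, j) = -21 + 18*j
P(J) = J²
a(S) = 106 + S²
X(x, B) = 3112 (X(x, B) = -8*(19 + 24*(-17)) = -8*(19 - 408) = -8*(-389) = 3112)
a(V(-27, -45)) - 1/(X(-1429, 468) + 4313808) = (106 + (-21 + 18*(-45))²) - 1/(3112 + 4313808) = (106 + (-21 - 810)²) - 1/4316920 = (106 + (-831)²) - 1*1/4316920 = (106 + 690561) - 1/4316920 = 690667 - 1/4316920 = 2981554185639/4316920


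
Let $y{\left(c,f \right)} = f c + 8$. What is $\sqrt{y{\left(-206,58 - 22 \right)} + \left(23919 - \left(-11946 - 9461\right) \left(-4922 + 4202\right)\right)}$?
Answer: $i \sqrt{15396529} \approx 3923.8 i$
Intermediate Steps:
$y{\left(c,f \right)} = 8 + c f$ ($y{\left(c,f \right)} = c f + 8 = 8 + c f$)
$\sqrt{y{\left(-206,58 - 22 \right)} + \left(23919 - \left(-11946 - 9461\right) \left(-4922 + 4202\right)\right)} = \sqrt{\left(8 - 206 \left(58 - 22\right)\right) + \left(23919 - \left(-11946 - 9461\right) \left(-4922 + 4202\right)\right)} = \sqrt{\left(8 - 206 \left(58 - 22\right)\right) + \left(23919 - \left(-21407\right) \left(-720\right)\right)} = \sqrt{\left(8 - 7416\right) + \left(23919 - 15413040\right)} = \sqrt{-7408 - 15389121} = \sqrt{-15396529} = i \sqrt{15396529}$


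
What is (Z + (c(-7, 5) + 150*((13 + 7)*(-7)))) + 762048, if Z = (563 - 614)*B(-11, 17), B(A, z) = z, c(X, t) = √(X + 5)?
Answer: 740181 + I*√2 ≈ 7.4018e+5 + 1.4142*I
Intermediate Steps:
c(X, t) = √(5 + X)
Z = -867 (Z = (563 - 614)*17 = -51*17 = -867)
(Z + (c(-7, 5) + 150*((13 + 7)*(-7)))) + 762048 = (-867 + (√(5 - 7) + 150*((13 + 7)*(-7)))) + 762048 = (-867 + (√(-2) + 150*(20*(-7)))) + 762048 = (-867 + (I*√2 + 150*(-140))) + 762048 = (-867 + (I*√2 - 21000)) + 762048 = (-867 + (-21000 + I*√2)) + 762048 = (-21867 + I*√2) + 762048 = 740181 + I*√2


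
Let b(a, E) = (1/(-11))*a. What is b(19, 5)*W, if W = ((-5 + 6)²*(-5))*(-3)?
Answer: -285/11 ≈ -25.909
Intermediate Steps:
W = 15 (W = (1²*(-5))*(-3) = (1*(-5))*(-3) = -5*(-3) = 15)
b(a, E) = -a/11 (b(a, E) = (1*(-1/11))*a = -a/11)
b(19, 5)*W = -1/11*19*15 = -19/11*15 = -285/11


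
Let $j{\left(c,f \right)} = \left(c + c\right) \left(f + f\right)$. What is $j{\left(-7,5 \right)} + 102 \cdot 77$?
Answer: $7714$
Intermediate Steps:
$j{\left(c,f \right)} = 4 c f$ ($j{\left(c,f \right)} = 2 c 2 f = 4 c f$)
$j{\left(-7,5 \right)} + 102 \cdot 77 = 4 \left(-7\right) 5 + 102 \cdot 77 = -140 + 7854 = 7714$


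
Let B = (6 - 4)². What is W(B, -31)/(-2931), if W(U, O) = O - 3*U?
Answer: 43/2931 ≈ 0.014671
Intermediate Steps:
B = 4 (B = 2² = 4)
W(B, -31)/(-2931) = (-31 - 3*4)/(-2931) = (-31 - 12)*(-1/2931) = -43*(-1/2931) = 43/2931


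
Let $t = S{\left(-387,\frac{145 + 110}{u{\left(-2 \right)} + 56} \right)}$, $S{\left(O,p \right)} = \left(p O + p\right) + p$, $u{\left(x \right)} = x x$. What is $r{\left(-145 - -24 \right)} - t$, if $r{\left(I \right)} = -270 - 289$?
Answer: $\frac{4309}{4} \approx 1077.3$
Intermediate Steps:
$u{\left(x \right)} = x^{2}$
$r{\left(I \right)} = -559$ ($r{\left(I \right)} = -270 - 289 = -559$)
$S{\left(O,p \right)} = 2 p + O p$ ($S{\left(O,p \right)} = \left(O p + p\right) + p = \left(p + O p\right) + p = 2 p + O p$)
$t = - \frac{6545}{4}$ ($t = \frac{145 + 110}{\left(-2\right)^{2} + 56} \left(2 - 387\right) = \frac{255}{4 + 56} \left(-385\right) = \frac{255}{60} \left(-385\right) = 255 \cdot \frac{1}{60} \left(-385\right) = \frac{17}{4} \left(-385\right) = - \frac{6545}{4} \approx -1636.3$)
$r{\left(-145 - -24 \right)} - t = -559 - - \frac{6545}{4} = -559 + \frac{6545}{4} = \frac{4309}{4}$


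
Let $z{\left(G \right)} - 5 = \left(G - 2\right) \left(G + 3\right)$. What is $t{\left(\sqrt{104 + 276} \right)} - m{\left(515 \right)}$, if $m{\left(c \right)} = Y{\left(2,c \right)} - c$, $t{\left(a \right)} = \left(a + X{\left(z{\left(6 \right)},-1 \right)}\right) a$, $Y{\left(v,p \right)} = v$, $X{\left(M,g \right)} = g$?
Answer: $893 - 2 \sqrt{95} \approx 873.51$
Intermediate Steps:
$z{\left(G \right)} = 5 + \left(-2 + G\right) \left(3 + G\right)$ ($z{\left(G \right)} = 5 + \left(G - 2\right) \left(G + 3\right) = 5 + \left(-2 + G\right) \left(3 + G\right)$)
$t{\left(a \right)} = a \left(-1 + a\right)$ ($t{\left(a \right)} = \left(a - 1\right) a = \left(-1 + a\right) a = a \left(-1 + a\right)$)
$m{\left(c \right)} = 2 - c$
$t{\left(\sqrt{104 + 276} \right)} - m{\left(515 \right)} = \sqrt{104 + 276} \left(-1 + \sqrt{104 + 276}\right) - \left(2 - 515\right) = \sqrt{380} \left(-1 + \sqrt{380}\right) - \left(2 - 515\right) = 2 \sqrt{95} \left(-1 + 2 \sqrt{95}\right) - -513 = 2 \sqrt{95} \left(-1 + 2 \sqrt{95}\right) + 513 = 513 + 2 \sqrt{95} \left(-1 + 2 \sqrt{95}\right)$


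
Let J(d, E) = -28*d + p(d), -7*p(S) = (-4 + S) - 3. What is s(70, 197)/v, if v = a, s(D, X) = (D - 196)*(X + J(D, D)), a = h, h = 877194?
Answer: 12404/48733 ≈ 0.25453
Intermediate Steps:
p(S) = 1 - S/7 (p(S) = -((-4 + S) - 3)/7 = -(-7 + S)/7 = 1 - S/7)
a = 877194
J(d, E) = 1 - 197*d/7 (J(d, E) = -28*d + (1 - d/7) = 1 - 197*d/7)
s(D, X) = (-196 + D)*(1 + X - 197*D/7) (s(D, X) = (D - 196)*(X + (1 - 197*D/7)) = (-196 + D)*(1 + X - 197*D/7))
v = 877194
s(70, 197)/v = (-196 - 196*197 + 5517*70 - 197/7*70² + 70*197)/877194 = (-196 - 38612 + 386190 - 197/7*4900 + 13790)*(1/877194) = (-196 - 38612 + 386190 - 137900 + 13790)*(1/877194) = 223272*(1/877194) = 12404/48733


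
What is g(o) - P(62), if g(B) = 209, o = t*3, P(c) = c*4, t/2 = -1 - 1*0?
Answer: -39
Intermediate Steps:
t = -2 (t = 2*(-1 - 1*0) = 2*(-1 + 0) = 2*(-1) = -2)
P(c) = 4*c
o = -6 (o = -2*3 = -6)
g(o) - P(62) = 209 - 4*62 = 209 - 1*248 = 209 - 248 = -39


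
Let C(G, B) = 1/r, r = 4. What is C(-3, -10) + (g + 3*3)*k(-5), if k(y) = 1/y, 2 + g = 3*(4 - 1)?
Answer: -59/20 ≈ -2.9500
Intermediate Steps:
C(G, B) = 1/4
g = 7 (g = -2 + 3*(4 - 1) = -2 + 3*3 = -2 + 9 = 7)
C(-3, -10) + (g + 3*3)*k(-5) = 1/4 + (7 + 3*3)/(-5) = 1/4 + (7 + 9)*(-1/5) = 1/4 + 16*(-1/5) = 1/4 - 16/5 = -59/20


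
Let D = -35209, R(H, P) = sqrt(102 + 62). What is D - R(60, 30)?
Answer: -35209 - 2*sqrt(41) ≈ -35222.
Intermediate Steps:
R(H, P) = 2*sqrt(41) (R(H, P) = sqrt(164) = 2*sqrt(41))
D - R(60, 30) = -35209 - 2*sqrt(41)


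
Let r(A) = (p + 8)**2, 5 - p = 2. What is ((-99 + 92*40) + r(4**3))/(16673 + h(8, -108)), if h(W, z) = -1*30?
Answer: 3702/16643 ≈ 0.22244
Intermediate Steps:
p = 3 (p = 5 - 1*2 = 5 - 2 = 3)
h(W, z) = -30
r(A) = 121 (r(A) = (3 + 8)**2 = 11**2 = 121)
((-99 + 92*40) + r(4**3))/(16673 + h(8, -108)) = ((-99 + 92*40) + 121)/(16673 - 30) = ((-99 + 3680) + 121)/16643 = (3581 + 121)*(1/16643) = 3702*(1/16643) = 3702/16643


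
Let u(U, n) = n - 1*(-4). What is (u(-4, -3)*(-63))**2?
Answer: 3969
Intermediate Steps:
u(U, n) = 4 + n (u(U, n) = n + 4 = 4 + n)
(u(-4, -3)*(-63))**2 = ((4 - 3)*(-63))**2 = (1*(-63))**2 = (-63)**2 = 3969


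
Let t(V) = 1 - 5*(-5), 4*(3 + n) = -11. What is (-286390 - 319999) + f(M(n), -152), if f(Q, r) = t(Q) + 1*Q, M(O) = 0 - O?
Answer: -2425429/4 ≈ -6.0636e+5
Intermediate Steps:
n = -23/4 (n = -3 + (1/4)*(-11) = -3 - 11/4 = -23/4 ≈ -5.7500)
t(V) = 26 (t(V) = 1 + 25 = 26)
M(O) = -O
f(Q, r) = 26 + Q (f(Q, r) = 26 + 1*Q = 26 + Q)
(-286390 - 319999) + f(M(n), -152) = (-286390 - 319999) + (26 - 1*(-23/4)) = -606389 + (26 + 23/4) = -606389 + 127/4 = -2425429/4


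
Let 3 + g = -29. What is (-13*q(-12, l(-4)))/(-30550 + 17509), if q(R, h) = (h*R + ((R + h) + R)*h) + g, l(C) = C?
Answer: 1664/13041 ≈ 0.12760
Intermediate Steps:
g = -32 (g = -3 - 29 = -32)
q(R, h) = -32 + R*h + h*(h + 2*R) (q(R, h) = (h*R + ((R + h) + R)*h) - 32 = (R*h + (h + 2*R)*h) - 32 = (R*h + h*(h + 2*R)) - 32 = -32 + R*h + h*(h + 2*R))
(-13*q(-12, l(-4)))/(-30550 + 17509) = (-13*(-32 + (-4)**2 + 3*(-12)*(-4)))/(-30550 + 17509) = -13*(-32 + 16 + 144)/(-13041) = -13*128*(-1/13041) = -1664*(-1/13041) = 1664/13041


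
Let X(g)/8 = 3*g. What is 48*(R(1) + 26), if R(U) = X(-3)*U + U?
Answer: -2160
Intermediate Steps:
X(g) = 24*g (X(g) = 8*(3*g) = 24*g)
R(U) = -71*U (R(U) = (24*(-3))*U + U = -72*U + U = -71*U)
48*(R(1) + 26) = 48*(-71*1 + 26) = 48*(-71 + 26) = 48*(-45) = -2160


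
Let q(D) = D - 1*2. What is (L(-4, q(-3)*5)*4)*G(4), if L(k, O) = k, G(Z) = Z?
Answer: -64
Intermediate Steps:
q(D) = -2 + D (q(D) = D - 2 = -2 + D)
(L(-4, q(-3)*5)*4)*G(4) = -4*4*4 = -16*4 = -64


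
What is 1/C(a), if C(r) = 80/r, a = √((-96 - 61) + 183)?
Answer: √26/80 ≈ 0.063738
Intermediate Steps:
a = √26 (a = √(-157 + 183) = √26 ≈ 5.0990)
1/C(a) = 1/(80/(√26)) = 1/(80*(√26/26)) = 1/(40*√26/13) = √26/80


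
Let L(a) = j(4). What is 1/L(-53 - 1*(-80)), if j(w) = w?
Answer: ¼ ≈ 0.25000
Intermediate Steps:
L(a) = 4
1/L(-53 - 1*(-80)) = 1/4 = ¼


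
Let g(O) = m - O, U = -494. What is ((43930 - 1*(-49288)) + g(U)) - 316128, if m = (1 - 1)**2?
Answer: -222416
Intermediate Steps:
m = 0 (m = 0**2 = 0)
g(O) = -O (g(O) = 0 - O = -O)
((43930 - 1*(-49288)) + g(U)) - 316128 = ((43930 - 1*(-49288)) - 1*(-494)) - 316128 = ((43930 + 49288) + 494) - 316128 = (93218 + 494) - 316128 = 93712 - 316128 = -222416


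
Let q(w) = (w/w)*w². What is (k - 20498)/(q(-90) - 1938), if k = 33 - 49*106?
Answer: -8553/2054 ≈ -4.1641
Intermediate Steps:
q(w) = w² (q(w) = 1*w² = w²)
k = -5161 (k = 33 - 5194 = -5161)
(k - 20498)/(q(-90) - 1938) = (-5161 - 20498)/((-90)² - 1938) = -25659/(8100 - 1938) = -25659/6162 = -25659*1/6162 = -8553/2054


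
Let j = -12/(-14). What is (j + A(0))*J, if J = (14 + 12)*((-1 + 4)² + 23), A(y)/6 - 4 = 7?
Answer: 389376/7 ≈ 55625.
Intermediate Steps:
A(y) = 66 (A(y) = 24 + 6*7 = 24 + 42 = 66)
j = 6/7 (j = -12*(-1/14) = 6/7 ≈ 0.85714)
J = 832 (J = 26*(3² + 23) = 26*(9 + 23) = 26*32 = 832)
(j + A(0))*J = (6/7 + 66)*832 = (468/7)*832 = 389376/7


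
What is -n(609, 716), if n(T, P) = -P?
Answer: 716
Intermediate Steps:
-n(609, 716) = -(-1)*716 = -1*(-716) = 716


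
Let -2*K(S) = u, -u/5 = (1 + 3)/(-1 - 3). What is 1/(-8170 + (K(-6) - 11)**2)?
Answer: -4/31951 ≈ -0.00012519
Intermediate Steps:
u = 5 (u = -5*(1 + 3)/(-1 - 3) = -20/(-4) = -20*(-1)/4 = -5*(-1) = 5)
K(S) = -5/2 (K(S) = -1/2*5 = -5/2)
1/(-8170 + (K(-6) - 11)**2) = 1/(-8170 + (-5/2 - 11)**2) = 1/(-8170 + (-27/2)**2) = 1/(-8170 + 729/4) = 1/(-31951/4) = -4/31951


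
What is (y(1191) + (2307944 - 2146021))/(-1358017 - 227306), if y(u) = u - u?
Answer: -161923/1585323 ≈ -0.10214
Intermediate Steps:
y(u) = 0
(y(1191) + (2307944 - 2146021))/(-1358017 - 227306) = (0 + (2307944 - 2146021))/(-1358017 - 227306) = (0 + 161923)/(-1585323) = 161923*(-1/1585323) = -161923/1585323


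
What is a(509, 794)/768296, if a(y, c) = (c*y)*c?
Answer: 80222981/192074 ≈ 417.67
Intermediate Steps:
a(y, c) = y*c²
a(509, 794)/768296 = (509*794²)/768296 = (509*630436)*(1/768296) = 320891924*(1/768296) = 80222981/192074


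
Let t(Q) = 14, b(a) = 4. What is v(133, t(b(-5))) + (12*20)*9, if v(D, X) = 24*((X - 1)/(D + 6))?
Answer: 300552/139 ≈ 2162.2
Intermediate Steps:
v(D, X) = 24*(-1 + X)/(6 + D) (v(D, X) = 24*((-1 + X)/(6 + D)) = 24*(-1 + X)/(6 + D))
v(133, t(b(-5))) + (12*20)*9 = 24*(-1 + 14)/(6 + 133) + (12*20)*9 = 24*13/139 + 240*9 = 24*(1/139)*13 + 2160 = 312/139 + 2160 = 300552/139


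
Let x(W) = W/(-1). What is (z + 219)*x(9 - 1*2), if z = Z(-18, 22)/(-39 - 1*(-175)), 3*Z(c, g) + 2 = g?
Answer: -156401/102 ≈ -1533.3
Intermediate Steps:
Z(c, g) = -⅔ + g/3
x(W) = -W (x(W) = W*(-1) = -W)
z = 5/102 (z = (-⅔ + (⅓)*22)/(-39 - 1*(-175)) = (-⅔ + 22/3)/(-39 + 175) = (20/3)/136 = (20/3)*(1/136) = 5/102 ≈ 0.049020)
(z + 219)*x(9 - 1*2) = (5/102 + 219)*(-(9 - 1*2)) = 22343*(-(9 - 2))/102 = 22343*(-1*7)/102 = (22343/102)*(-7) = -156401/102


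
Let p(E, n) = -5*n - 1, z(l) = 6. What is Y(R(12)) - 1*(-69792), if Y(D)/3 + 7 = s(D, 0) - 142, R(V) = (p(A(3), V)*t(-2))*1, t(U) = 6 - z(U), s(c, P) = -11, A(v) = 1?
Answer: 69312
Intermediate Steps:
p(E, n) = -1 - 5*n
t(U) = 0 (t(U) = 6 - 1*6 = 6 - 6 = 0)
R(V) = 0 (R(V) = ((-1 - 5*V)*0)*1 = 0*1 = 0)
Y(D) = -480 (Y(D) = -21 + 3*(-11 - 142) = -21 + 3*(-153) = -21 - 459 = -480)
Y(R(12)) - 1*(-69792) = -480 - 1*(-69792) = -480 + 69792 = 69312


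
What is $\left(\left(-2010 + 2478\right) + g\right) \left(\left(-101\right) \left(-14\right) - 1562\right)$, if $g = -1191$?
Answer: $107004$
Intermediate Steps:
$\left(\left(-2010 + 2478\right) + g\right) \left(\left(-101\right) \left(-14\right) - 1562\right) = \left(\left(-2010 + 2478\right) - 1191\right) \left(\left(-101\right) \left(-14\right) - 1562\right) = \left(468 - 1191\right) \left(1414 - 1562\right) = \left(-723\right) \left(-148\right) = 107004$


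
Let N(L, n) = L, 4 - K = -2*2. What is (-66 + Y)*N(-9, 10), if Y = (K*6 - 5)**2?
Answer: -16047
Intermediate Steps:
K = 8 (K = 4 - (-2)*2 = 4 - 1*(-4) = 4 + 4 = 8)
Y = 1849 (Y = (8*6 - 5)**2 = (48 - 5)**2 = 43**2 = 1849)
(-66 + Y)*N(-9, 10) = (-66 + 1849)*(-9) = 1783*(-9) = -16047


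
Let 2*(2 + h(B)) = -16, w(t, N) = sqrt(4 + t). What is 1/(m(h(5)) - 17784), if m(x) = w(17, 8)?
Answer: -5928/105423545 - sqrt(21)/316270635 ≈ -5.6245e-5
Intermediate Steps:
h(B) = -10 (h(B) = -2 + (1/2)*(-16) = -2 - 8 = -10)
m(x) = sqrt(21) (m(x) = sqrt(4 + 17) = sqrt(21))
1/(m(h(5)) - 17784) = 1/(sqrt(21) - 17784) = 1/(-17784 + sqrt(21))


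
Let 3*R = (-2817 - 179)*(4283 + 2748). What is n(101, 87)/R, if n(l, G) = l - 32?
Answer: -207/21064876 ≈ -9.8268e-6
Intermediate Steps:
n(l, G) = -32 + l
R = -21064876/3 (R = ((-2817 - 179)*(4283 + 2748))/3 = (-2996*7031)/3 = (⅓)*(-21064876) = -21064876/3 ≈ -7.0216e+6)
n(101, 87)/R = (-32 + 101)/(-21064876/3) = 69*(-3/21064876) = -207/21064876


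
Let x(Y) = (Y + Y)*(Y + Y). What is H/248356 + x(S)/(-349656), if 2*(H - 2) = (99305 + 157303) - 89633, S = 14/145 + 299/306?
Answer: 15481986975299633/46056033402292575 ≈ 0.33616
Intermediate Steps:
S = 47639/44370 (S = 14*(1/145) + 299*(1/306) = 14/145 + 299/306 = 47639/44370 ≈ 1.0737)
H = 166979/2 (H = 2 + ((99305 + 157303) - 89633)/2 = 2 + (256608 - 89633)/2 = 2 + (½)*166975 = 2 + 166975/2 = 166979/2 ≈ 83490.)
x(Y) = 4*Y² (x(Y) = (2*Y)*(2*Y) = 4*Y²)
H/248356 + x(S)/(-349656) = (166979/2)/248356 + (4*(47639/44370)²)/(-349656) = (166979/2)*(1/248356) + (4*(2269474321/1968696900))*(-1/349656) = 166979/496712 + (2269474321/492174225)*(-1/349656) = 166979/496712 - 2269474321/172091670816600 = 15481986975299633/46056033402292575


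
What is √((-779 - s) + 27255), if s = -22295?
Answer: 3*√5419 ≈ 220.84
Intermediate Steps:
√((-779 - s) + 27255) = √((-779 - 1*(-22295)) + 27255) = √((-779 + 22295) + 27255) = √(21516 + 27255) = √48771 = 3*√5419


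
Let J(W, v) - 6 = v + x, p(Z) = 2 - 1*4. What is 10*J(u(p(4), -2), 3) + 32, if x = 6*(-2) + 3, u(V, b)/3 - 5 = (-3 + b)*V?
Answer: 32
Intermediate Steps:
p(Z) = -2 (p(Z) = 2 - 4 = -2)
u(V, b) = 15 + 3*V*(-3 + b) (u(V, b) = 15 + 3*((-3 + b)*V) = 15 + 3*(V*(-3 + b)) = 15 + 3*V*(-3 + b))
x = -9 (x = -12 + 3 = -9)
J(W, v) = -3 + v (J(W, v) = 6 + (v - 9) = 6 + (-9 + v) = -3 + v)
10*J(u(p(4), -2), 3) + 32 = 10*(-3 + 3) + 32 = 10*0 + 32 = 0 + 32 = 32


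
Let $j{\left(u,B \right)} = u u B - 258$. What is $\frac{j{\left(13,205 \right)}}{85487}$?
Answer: $\frac{34387}{85487} \approx 0.40225$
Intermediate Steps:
$j{\left(u,B \right)} = -258 + B u^{2}$ ($j{\left(u,B \right)} = u^{2} B - 258 = B u^{2} - 258 = -258 + B u^{2}$)
$\frac{j{\left(13,205 \right)}}{85487} = \frac{-258 + 205 \cdot 13^{2}}{85487} = \left(-258 + 205 \cdot 169\right) \frac{1}{85487} = \left(-258 + 34645\right) \frac{1}{85487} = 34387 \cdot \frac{1}{85487} = \frac{34387}{85487}$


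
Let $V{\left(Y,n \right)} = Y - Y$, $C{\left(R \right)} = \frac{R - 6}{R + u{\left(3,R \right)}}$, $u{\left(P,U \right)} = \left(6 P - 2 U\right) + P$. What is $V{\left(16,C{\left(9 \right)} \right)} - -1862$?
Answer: $1862$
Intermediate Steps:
$u{\left(P,U \right)} = - 2 U + 7 P$ ($u{\left(P,U \right)} = \left(- 2 U + 6 P\right) + P = - 2 U + 7 P$)
$C{\left(R \right)} = \frac{-6 + R}{21 - R}$ ($C{\left(R \right)} = \frac{R - 6}{R - \left(-21 + 2 R\right)} = \frac{-6 + R}{R - \left(-21 + 2 R\right)} = \frac{-6 + R}{21 - R}$)
$V{\left(Y,n \right)} = 0$
$V{\left(16,C{\left(9 \right)} \right)} - -1862 = 0 - -1862 = 0 + 1862 = 1862$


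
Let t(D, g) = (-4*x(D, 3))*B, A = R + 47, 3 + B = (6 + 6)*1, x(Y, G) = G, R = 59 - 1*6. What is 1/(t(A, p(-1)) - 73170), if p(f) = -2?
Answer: -1/73278 ≈ -1.3647e-5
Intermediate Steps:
R = 53 (R = 59 - 6 = 53)
B = 9 (B = -3 + (6 + 6)*1 = -3 + 12*1 = -3 + 12 = 9)
A = 100 (A = 53 + 47 = 100)
t(D, g) = -108 (t(D, g) = -4*3*9 = -12*9 = -108)
1/(t(A, p(-1)) - 73170) = 1/(-108 - 73170) = 1/(-73278) = -1/73278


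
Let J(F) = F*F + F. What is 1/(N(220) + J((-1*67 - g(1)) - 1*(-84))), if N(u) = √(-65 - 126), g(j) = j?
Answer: 272/74175 - I*√191/74175 ≈ 0.003667 - 0.00018632*I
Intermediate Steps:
N(u) = I*√191 (N(u) = √(-191) = I*√191)
J(F) = F + F² (J(F) = F² + F = F + F²)
1/(N(220) + J((-1*67 - g(1)) - 1*(-84))) = 1/(I*√191 + ((-1*67 - 1*1) - 1*(-84))*(1 + ((-1*67 - 1*1) - 1*(-84)))) = 1/(I*√191 + ((-67 - 1) + 84)*(1 + ((-67 - 1) + 84))) = 1/(I*√191 + (-68 + 84)*(1 + (-68 + 84))) = 1/(I*√191 + 16*(1 + 16)) = 1/(I*√191 + 16*17) = 1/(I*√191 + 272) = 1/(272 + I*√191)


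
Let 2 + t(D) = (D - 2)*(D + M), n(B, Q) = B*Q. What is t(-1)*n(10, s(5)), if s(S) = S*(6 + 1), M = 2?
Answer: -1750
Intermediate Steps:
s(S) = 7*S (s(S) = S*7 = 7*S)
t(D) = -2 + (-2 + D)*(2 + D) (t(D) = -2 + (D - 2)*(D + 2) = -2 + (-2 + D)*(2 + D))
t(-1)*n(10, s(5)) = (-6 + (-1)²)*(10*(7*5)) = (-6 + 1)*(10*35) = -5*350 = -1750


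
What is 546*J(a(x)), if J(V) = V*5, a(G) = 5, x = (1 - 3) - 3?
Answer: 13650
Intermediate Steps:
x = -5 (x = -2 - 3 = -5)
J(V) = 5*V
546*J(a(x)) = 546*(5*5) = 546*25 = 13650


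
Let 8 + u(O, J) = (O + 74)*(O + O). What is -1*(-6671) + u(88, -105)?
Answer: 35175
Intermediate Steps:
u(O, J) = -8 + 2*O*(74 + O) (u(O, J) = -8 + (O + 74)*(O + O) = -8 + (74 + O)*(2*O) = -8 + 2*O*(74 + O))
-1*(-6671) + u(88, -105) = -1*(-6671) + (-8 + 2*88**2 + 148*88) = 6671 + (-8 + 2*7744 + 13024) = 6671 + (-8 + 15488 + 13024) = 6671 + 28504 = 35175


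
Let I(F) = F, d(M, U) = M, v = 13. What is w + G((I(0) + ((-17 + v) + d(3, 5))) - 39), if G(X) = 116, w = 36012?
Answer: 36128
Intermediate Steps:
w + G((I(0) + ((-17 + v) + d(3, 5))) - 39) = 36012 + 116 = 36128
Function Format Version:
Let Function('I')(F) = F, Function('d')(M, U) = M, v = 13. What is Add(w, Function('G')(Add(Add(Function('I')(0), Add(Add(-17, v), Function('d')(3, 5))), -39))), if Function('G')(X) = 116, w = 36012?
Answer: 36128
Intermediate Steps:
Add(w, Function('G')(Add(Add(Function('I')(0), Add(Add(-17, v), Function('d')(3, 5))), -39))) = Add(36012, 116) = 36128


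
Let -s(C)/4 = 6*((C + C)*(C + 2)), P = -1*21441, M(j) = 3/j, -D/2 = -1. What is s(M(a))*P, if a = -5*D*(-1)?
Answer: 17753148/25 ≈ 7.1013e+5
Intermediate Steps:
D = 2 (D = -2*(-1) = 2)
a = 10 (a = -5*2*(-1) = -10*(-1) = 10)
P = -21441
s(C) = -48*C*(2 + C) (s(C) = -24*(C + C)*(C + 2) = -24*(2*C)*(2 + C) = -24*2*C*(2 + C) = -48*C*(2 + C))
s(M(a))*P = -48*3/10*(2 + 3/10)*(-21441) = -48*3/10*23/10*(-21441) = -828/25*(-21441) = 17753148/25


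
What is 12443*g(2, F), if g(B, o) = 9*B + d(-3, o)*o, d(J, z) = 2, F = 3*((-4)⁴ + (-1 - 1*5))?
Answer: 18888474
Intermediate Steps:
F = 750 (F = 3*(256 + (-1 - 5)) = 3*(256 - 6) = 3*250 = 750)
g(B, o) = 2*o + 9*B (g(B, o) = 9*B + 2*o = 2*o + 9*B)
12443*g(2, F) = 12443*(2*750 + 9*2) = 12443*(1500 + 18) = 12443*1518 = 18888474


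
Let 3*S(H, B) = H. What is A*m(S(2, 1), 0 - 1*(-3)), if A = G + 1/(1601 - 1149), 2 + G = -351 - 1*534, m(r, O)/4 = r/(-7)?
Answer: 267282/791 ≈ 337.90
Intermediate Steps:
S(H, B) = H/3
m(r, O) = -4*r/7 (m(r, O) = 4*(r/(-7)) = 4*(r*(-1/7)) = 4*(-r/7) = -4*r/7)
G = -887 (G = -2 + (-351 - 1*534) = -2 + (-351 - 534) = -2 - 885 = -887)
A = -400923/452 (A = -887 + 1/(1601 - 1149) = -887 + 1/452 = -400923/452 ≈ -887.00)
A*m(S(2, 1), 0 - 1*(-3)) = -(-400923)*(1/3)*2/791 = -(-400923)*2/(791*3) = -400923/452*(-8/21) = 267282/791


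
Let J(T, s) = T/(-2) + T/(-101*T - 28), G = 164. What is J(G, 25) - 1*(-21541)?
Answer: 89011891/4148 ≈ 21459.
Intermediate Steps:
J(T, s) = -T/2 + T/(-28 - 101*T) (J(T, s) = T*(-½) + T/(-28 - 101*T) = -T/2 + T/(-28 - 101*T))
J(G, 25) - 1*(-21541) = -1*164*(30 + 101*164)/(56 + 202*164) - 1*(-21541) = -1*164*(30 + 16564)/(56 + 33128) + 21541 = -1*164*16594/33184 + 21541 = -1*164*1/33184*16594 + 21541 = -340177/4148 + 21541 = 89011891/4148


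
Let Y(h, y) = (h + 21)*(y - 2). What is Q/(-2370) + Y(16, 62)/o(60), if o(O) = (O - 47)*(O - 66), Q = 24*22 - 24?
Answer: -147242/5135 ≈ -28.674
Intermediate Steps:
Y(h, y) = (-2 + y)*(21 + h) (Y(h, y) = (21 + h)*(-2 + y) = (-2 + y)*(21 + h))
Q = 504 (Q = 528 - 24 = 504)
o(O) = (-66 + O)*(-47 + O) (o(O) = (-47 + O)*(-66 + O) = (-66 + O)*(-47 + O))
Q/(-2370) + Y(16, 62)/o(60) = 504/(-2370) + (-42 - 2*16 + 21*62 + 16*62)/(3102 + 60² - 113*60) = 504*(-1/2370) + (-42 - 32 + 1302 + 992)/(3102 + 3600 - 6780) = -84/395 + 2220/(-78) = -84/395 + 2220*(-1/78) = -84/395 - 370/13 = -147242/5135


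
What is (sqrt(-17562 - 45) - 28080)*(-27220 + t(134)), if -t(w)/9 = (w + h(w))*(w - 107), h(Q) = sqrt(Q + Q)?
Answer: 2*(28080 - I*sqrt(17607))*(29891 + 243*sqrt(67)) ≈ 1.7904e+9 - 8.4604e+6*I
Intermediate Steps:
h(Q) = sqrt(2)*sqrt(Q) (h(Q) = sqrt(2*Q) = sqrt(2)*sqrt(Q))
t(w) = -9*(-107 + w)*(w + sqrt(2)*sqrt(w)) (t(w) = -9*(w + sqrt(2)*sqrt(w))*(w - 107) = -9*(w + sqrt(2)*sqrt(w))*(-107 + w) = -9*(-107 + w)*(w + sqrt(2)*sqrt(w)))
(sqrt(-17562 - 45) - 28080)*(-27220 + t(134)) = (sqrt(-17562 - 45) - 28080)*(-27220 + (-9*134**2 + 963*134 - 9*sqrt(2)*134**(3/2) + 963*sqrt(2)*sqrt(134))) = (sqrt(-17607) - 28080)*(-27220 + (-9*17956 + 129042 - 9*sqrt(2)*134*sqrt(134) + 1926*sqrt(67))) = (I*sqrt(17607) - 28080)*(-27220 + (-161604 + 129042 - 2412*sqrt(67) + 1926*sqrt(67))) = (-28080 + I*sqrt(17607))*(-27220 + (-32562 - 486*sqrt(67))) = (-28080 + I*sqrt(17607))*(-59782 - 486*sqrt(67)) = (-59782 - 486*sqrt(67))*(-28080 + I*sqrt(17607))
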